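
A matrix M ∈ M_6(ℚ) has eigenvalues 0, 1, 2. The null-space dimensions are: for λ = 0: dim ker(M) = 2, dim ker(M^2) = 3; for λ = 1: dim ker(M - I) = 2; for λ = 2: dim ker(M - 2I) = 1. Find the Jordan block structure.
λ = 0: successive nullity increments [2, 1] count blocks of size ≥ k; block sizes are [2, 1].
λ = 1: successive nullity increments [2] count blocks of size ≥ k; block sizes are [1, 1].
λ = 2: successive nullity increments [1] count blocks of size ≥ k; block sizes are [1].

Jordan blocks: (0, 2), (0, 1), (1, 1), (1, 1), (2, 1)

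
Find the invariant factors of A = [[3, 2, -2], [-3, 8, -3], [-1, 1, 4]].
x - 5, (x - 5)^2

The Jordan structure of A has elementary divisors (x - 5)^2, (x - 5). Arranging the block sizes at each eigenvalue in decreasing order and taking row products gives the invariant factors.

Invariant factors (smallest first, each dividing the next): x - 5, (x - 5)^2.

Check: the last factor (x - 5)^2 is the minimal polynomial, and the product (x - 5)^3 is the characteristic polynomial.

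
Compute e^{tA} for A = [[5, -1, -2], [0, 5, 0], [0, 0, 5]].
e^{tA} = [[e^{5*t}, -t*e^{5*t}, -2*t*e^{5*t}], [0, e^{5*t}, 0], [0, 0, e^{5*t}]]

A has Jordan form J = [[5, 1, 0], [0, 5, 0], [0, 0, 5]] with A = PJP^{-1}, so e^{tA} = P e^{tJ} P^{-1}.

For a Jordan block J_k(λ), e^{tJ_k(λ)} = e^{λt} · (I + tN + t^2 N^2/2! + ... + t^{k-1} N^{k-1}/(k-1)!) where N is the nilpotent superdiagonal part.

Assembling the blocks and conjugating back gives the entries of e^{tA} as shown above.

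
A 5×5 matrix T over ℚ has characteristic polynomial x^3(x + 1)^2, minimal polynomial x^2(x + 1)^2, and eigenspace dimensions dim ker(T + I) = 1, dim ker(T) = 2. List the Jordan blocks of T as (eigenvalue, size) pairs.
Jordan blocks: (-1, 2), (0, 2), (0, 1)

λ = -1: algebraic multiplicity 2 (exponent in χ_T), largest block size 2 (exponent in m_T), 1 block (geometric multiplicity). This forces block sizes [2].
λ = 0: algebraic multiplicity 3 (exponent in χ_T), largest block size 2 (exponent in m_T), 2 blocks (geometric multiplicity). These force block sizes [2, 1].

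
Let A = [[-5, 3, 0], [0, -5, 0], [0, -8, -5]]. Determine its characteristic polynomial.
xI - A = [[x + 5, -3, 0], [0, x + 5, 0], [0, 8, x + 5]].

Expanding det(xI - A) along the first row:
det(xI - A) = + (x + 5)·det([[x + 5, 0], [8, x + 5]]) - (-3)·det([[0, 0], [0, x + 5]]) + (0)·det([[0, x + 5], [0, 8]]).

Evaluating gives χ_A(x) = x^3 + 15x^2 + 75x + 125 = (x + 5)^3.

χ_A(x) = (x + 5)^3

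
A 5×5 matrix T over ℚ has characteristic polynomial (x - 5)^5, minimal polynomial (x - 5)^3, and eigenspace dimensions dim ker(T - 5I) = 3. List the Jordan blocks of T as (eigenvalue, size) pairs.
λ = 5: algebraic multiplicity 5 (exponent in χ_T), largest block size 3 (exponent in m_T), 3 blocks (geometric multiplicity). These force block sizes [3, 1, 1].

Jordan blocks: (5, 3), (5, 1), (5, 1)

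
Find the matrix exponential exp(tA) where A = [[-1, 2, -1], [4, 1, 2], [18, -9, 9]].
A has Jordan form J = [[3, 1, 0], [0, 3, 1], [0, 0, 3]] with A = PJP^{-1}, so e^{tA} = P e^{tJ} P^{-1}.

For a Jordan block J_k(λ), e^{tJ_k(λ)} = e^{λt} · (I + tN + t^2 N^2/2! + ... + t^{k-1} N^{k-1}/(k-1)!) where N is the nilpotent superdiagonal part.

Assembling the blocks and conjugating back gives the entries of e^{tA} as shown above.

e^{tA} = [[(3*t^2 - 4*t + 1)*e^{3*t}, t*(4 - 3*t)*e^{3*t}/2, t*(t - 1)*e^{3*t}], [2*t*(3*t + 2)*e^{3*t}, (-3*t^2 - 2*t + 1)*e^{3*t}, 2*t*(t + 1)*e^{3*t}], [18*t*e^{3*t}, -9*t*e^{3*t}, (6*t + 1)*e^{3*t}]]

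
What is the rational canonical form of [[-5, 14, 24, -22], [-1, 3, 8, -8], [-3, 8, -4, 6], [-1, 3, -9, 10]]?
R = [[0, 0, 0, -12], [1, 0, 0, 20], [0, 1, 0, -11], [0, 0, 1, 4]]

The invariant factors of A (the non-unit diagonal entries of the Smith normal form of xI - A over ℚ[x]) are (x - 2)(x - 1)(x^2 - x + 6), each dividing the next. The characteristic polynomial is their product, (x - 2)(x - 1)(x^2 - x + 6).

The rational canonical form is the block-diagonal matrix of companion matrices C(f_i):
R = [[0, 0, 0, -12], [1, 0, 0, 20], [0, 1, 0, -11], [0, 0, 1, 4]].

Note the characteristic polynomial does not split into linear factors over ℚ, so A has no Jordan form over ℚ; the rational canonical form exists over any field.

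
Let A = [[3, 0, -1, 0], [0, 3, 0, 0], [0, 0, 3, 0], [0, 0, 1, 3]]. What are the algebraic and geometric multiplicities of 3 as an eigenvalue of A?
The characteristic polynomial is (x - 3)^4, so the factor x - 3 appears with exponent 4: the algebraic multiplicity is 4.

rank(A - 3I) = 1, so the eigenspace has dimension 4 - 1 = 3: the geometric multiplicity is 3.

Since 3 < 4, A is not diagonalizable.

algebraic multiplicity 4, geometric multiplicity 3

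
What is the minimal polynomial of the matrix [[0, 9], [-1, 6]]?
m_A(x) = (x - 3)^2

The characteristic polynomial factors as (x - 3)^2. The minimal polynomial is ∏(x - λ)^{k_λ} where k_λ is the size of the largest Jordan block at λ.

For λ = 3: rank(A - 3I) = 1, and the largest Jordan block has size 2 (the smallest k with rank((A - 3I)^k) = rank((A - 3I)^(k+1))).

So m_A(x) = (x - 3)^2.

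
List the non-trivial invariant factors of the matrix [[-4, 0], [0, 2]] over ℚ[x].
The Jordan structure of A has elementary divisors (x + 4), (x - 2). Arranging the block sizes at each eigenvalue in decreasing order and taking row products gives the invariant factors.

Invariant factors (smallest first, each dividing the next): (x - 2)(x + 4).

Check: the last factor (x - 2)(x + 4) is the minimal polynomial, and the product (x - 2)(x + 4) is the characteristic polynomial.

(x - 2)(x + 4)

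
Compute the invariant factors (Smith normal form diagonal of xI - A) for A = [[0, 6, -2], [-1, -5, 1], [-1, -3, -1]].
x + 2, (x + 2)^2

The Jordan structure of A has elementary divisors (x + 2)^2, (x + 2). Arranging the block sizes at each eigenvalue in decreasing order and taking row products gives the invariant factors.

Invariant factors (smallest first, each dividing the next): x + 2, (x + 2)^2.

Check: the last factor (x + 2)^2 is the minimal polynomial, and the product (x + 2)^3 is the characteristic polynomial.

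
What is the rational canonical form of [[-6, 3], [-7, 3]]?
R = [[0, -3], [1, -3]]

The invariant factors of A (the non-unit diagonal entries of the Smith normal form of xI - A over ℚ[x]) are x^2 + 3x + 3, each dividing the next. The characteristic polynomial is their product, x^2 + 3x + 3.

The rational canonical form is the block-diagonal matrix of companion matrices C(f_i):
R = [[0, -3], [1, -3]].

Note the characteristic polynomial does not split into linear factors over ℚ, so A has no Jordan form over ℚ; the rational canonical form exists over any field.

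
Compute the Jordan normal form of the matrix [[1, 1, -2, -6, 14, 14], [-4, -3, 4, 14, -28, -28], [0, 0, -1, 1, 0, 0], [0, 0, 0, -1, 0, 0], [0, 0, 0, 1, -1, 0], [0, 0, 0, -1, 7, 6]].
The characteristic polynomial is det(xI - A) = (x - 6)(x + 1)^5, so the eigenvalues are -1 (algebraic multiplicity 5), 6 (algebraic multiplicity 1).

For λ = -1: rank(A + I) = 3, rank((A + I)^2) = 1. The eigenspace has dimension 6 - 3 = 3, so there are 3 Jordan blocks; the rank sequence gives block sizes [2, 2, 1].

For λ = 6: algebraic multiplicity 1 gives one 1×1 block.

Assembling the blocks gives the Jordan form J above.

J = [[-1, 1, 0, 0, 0, 0], [0, -1, 0, 0, 0, 0], [0, 0, -1, 1, 0, 0], [0, 0, 0, -1, 0, 0], [0, 0, 0, 0, -1, 0], [0, 0, 0, 0, 0, 6]]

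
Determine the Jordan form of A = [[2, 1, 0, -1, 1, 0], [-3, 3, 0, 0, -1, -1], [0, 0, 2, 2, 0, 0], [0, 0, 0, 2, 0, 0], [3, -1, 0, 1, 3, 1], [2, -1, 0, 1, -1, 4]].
The characteristic polynomial is det(xI - A) = (x - 4)^2(x - 2)^4, so the eigenvalues are 2 (algebraic multiplicity 4), 4 (algebraic multiplicity 2).

For λ = 2: rank(A - 2I) = 4, rank((A - 2I)^2) = 3, rank((A - 2I)^3) = 2. The eigenspace has dimension 6 - 4 = 2, so there are 2 Jordan blocks; the rank sequence gives block sizes [3, 1].

For λ = 4: rank(A - 4I) = 5, rank((A - 4I)^2) = 4. The eigenspace has dimension 6 - 5 = 1, so there is 1 Jordan block; the rank sequence gives block sizes [2].

Assembling the blocks gives the Jordan form J above.

J = [[2, 1, 0, 0, 0, 0], [0, 2, 1, 0, 0, 0], [0, 0, 2, 0, 0, 0], [0, 0, 0, 2, 0, 0], [0, 0, 0, 0, 4, 1], [0, 0, 0, 0, 0, 4]]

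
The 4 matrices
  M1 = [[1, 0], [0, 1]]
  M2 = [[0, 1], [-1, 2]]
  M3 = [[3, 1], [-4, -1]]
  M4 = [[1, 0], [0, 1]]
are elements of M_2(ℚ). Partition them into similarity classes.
Characteristic polynomials: χ_{M1} = (x - 1)^2, χ_{M2} = (x - 1)^2, χ_{M3} = (x - 1)^2, χ_{M4} = (x - 1)^2.

{M1, M4}: invariant factors x - 1, x - 1.

{M2, M3}: invariant factors (x - 1)^2.

Matrices are similar if and only if their invariant-factor lists agree; the partition into similarity classes is {M1, M4}, {M2, M3}.

2 classes: {M1, M4}, {M2, M3}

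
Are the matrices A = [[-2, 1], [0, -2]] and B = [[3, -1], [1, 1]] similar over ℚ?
No.

trace(A) = -4 but trace(B) = 4. The trace is a similarity invariant, so A and B are not similar.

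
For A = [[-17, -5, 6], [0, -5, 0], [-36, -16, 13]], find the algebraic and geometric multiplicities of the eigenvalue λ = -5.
The characteristic polynomial is (x - 1)(x + 5)^2, so the factor x + 5 appears with exponent 2: the algebraic multiplicity is 2.

rank(A + 5I) = 2, so the eigenspace has dimension 3 - 2 = 1: the geometric multiplicity is 1.

Since 1 < 2, A is not diagonalizable.

algebraic multiplicity 2, geometric multiplicity 1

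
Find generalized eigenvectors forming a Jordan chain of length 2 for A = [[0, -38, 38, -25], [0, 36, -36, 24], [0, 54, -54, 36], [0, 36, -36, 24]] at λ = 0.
v_1 = [[-2, 4, 6, 3]]^T, v_2 = [[1, 0, 0, 0]]^T

We seek v_1 ∈ ker(A^2) \ ker(A), then set v_{i+1} = A v_i.

One such chain is v_1 = [[-2, 4, 6, 3]]^T, v_2 = [[1, 0, 0, 0]]^T. Check: A v_2 = [[0, 0, 0, 0]]^T = 0.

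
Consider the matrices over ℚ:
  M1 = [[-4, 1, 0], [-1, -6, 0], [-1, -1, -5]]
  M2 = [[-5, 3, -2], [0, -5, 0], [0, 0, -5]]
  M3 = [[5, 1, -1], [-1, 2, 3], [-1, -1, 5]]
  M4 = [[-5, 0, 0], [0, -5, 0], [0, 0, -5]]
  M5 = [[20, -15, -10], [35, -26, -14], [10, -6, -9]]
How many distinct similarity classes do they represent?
Characteristic polynomials: χ_{M1} = (x + 5)^3, χ_{M2} = (x + 5)^3, χ_{M3} = (x - 4)^3, χ_{M4} = (x + 5)^3, χ_{M5} = (x + 5)^3.

{M1, M2, M5}: invariant factors x + 5, (x + 5)^2.

{M3}: invariant factors (x - 4)^3.

{M4}: invariant factors x + 5, x + 5, x + 5.

Matrices are similar if and only if their invariant-factor lists agree; the partition into similarity classes is {M1, M2, M5}, {M3}, {M4}.

3 classes: {M1, M2, M5}, {M3}, {M4}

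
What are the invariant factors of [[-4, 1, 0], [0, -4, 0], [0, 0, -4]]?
x + 4, (x + 4)^2

The Jordan structure of A has elementary divisors (x + 4)^2, (x + 4). Arranging the block sizes at each eigenvalue in decreasing order and taking row products gives the invariant factors.

Invariant factors (smallest first, each dividing the next): x + 4, (x + 4)^2.

Check: the last factor (x + 4)^2 is the minimal polynomial, and the product (x + 4)^3 is the characteristic polynomial.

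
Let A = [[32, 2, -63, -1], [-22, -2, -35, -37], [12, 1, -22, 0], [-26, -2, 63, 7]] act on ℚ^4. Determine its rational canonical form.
The invariant factors of A (the non-unit diagonal entries of the Smith normal form of xI - A over ℚ[x]) are x - 6, (x - 6)(x^2 - 3x - 5), each dividing the next. The characteristic polynomial is their product, (x - 6)^2(x^2 - 3x - 5).

The rational canonical form is the block-diagonal matrix of companion matrices C(f_i):
R = [[6, 0, 0, 0], [0, 0, 0, -30], [0, 1, 0, -13], [0, 0, 1, 9]].

Note the characteristic polynomial does not split into linear factors over ℚ, so A has no Jordan form over ℚ; the rational canonical form exists over any field.

R = [[6, 0, 0, 0], [0, 0, 0, -30], [0, 1, 0, -13], [0, 0, 1, 9]]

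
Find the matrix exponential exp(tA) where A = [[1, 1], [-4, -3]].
e^{tA} = [[(2*t + 1)*e^{-t}, t*e^{-t}], [-4*t*e^{-t}, (1 - 2*t)*e^{-t}]]

A has Jordan form J = [[-1, 1], [0, -1]] with A = PJP^{-1}, so e^{tA} = P e^{tJ} P^{-1}.

For a Jordan block J_k(λ), e^{tJ_k(λ)} = e^{λt} · (I + tN + t^2 N^2/2! + ... + t^{k-1} N^{k-1}/(k-1)!) where N is the nilpotent superdiagonal part.

Assembling the blocks and conjugating back gives the entries of e^{tA} as shown above.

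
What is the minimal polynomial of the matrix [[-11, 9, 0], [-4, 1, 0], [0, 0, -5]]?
The characteristic polynomial factors as (x + 5)^3. The minimal polynomial is ∏(x - λ)^{k_λ} where k_λ is the size of the largest Jordan block at λ.

For λ = -5: rank(A + 5I) = 1, and the largest Jordan block has size 2 (the smallest k with rank((A + 5I)^k) = rank((A + 5I)^(k+1))).

So m_A(x) = (x + 5)^2.

m_A(x) = (x + 5)^2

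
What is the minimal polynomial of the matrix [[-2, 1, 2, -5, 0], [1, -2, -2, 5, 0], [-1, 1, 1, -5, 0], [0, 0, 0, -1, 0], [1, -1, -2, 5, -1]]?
m_A(x) = (x + 1)^2

The characteristic polynomial factors as (x + 1)^5. The minimal polynomial is ∏(x - λ)^{k_λ} where k_λ is the size of the largest Jordan block at λ.

For λ = -1: rank(A + I) = 1, and the largest Jordan block has size 2 (the smallest k with rank((A + I)^k) = rank((A + I)^(k+1))).

So m_A(x) = (x + 1)^2.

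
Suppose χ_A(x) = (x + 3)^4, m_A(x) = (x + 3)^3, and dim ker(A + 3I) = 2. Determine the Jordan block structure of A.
Jordan blocks: (-3, 3), (-3, 1)

λ = -3: algebraic multiplicity 4 (exponent in χ_A), largest block size 3 (exponent in m_A), 2 blocks (geometric multiplicity). These force block sizes [3, 1].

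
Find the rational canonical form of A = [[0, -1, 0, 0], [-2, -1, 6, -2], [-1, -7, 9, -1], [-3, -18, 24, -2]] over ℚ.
The invariant factors of A (the non-unit diagonal entries of the Smith normal form of xI - A over ℚ[x]) are (x - 6)(x^3 + 3x + 2), each dividing the next. The characteristic polynomial is their product, (x - 6)(x^3 + 3x + 2).

The rational canonical form is the block-diagonal matrix of companion matrices C(f_i):
R = [[0, 0, 0, 12], [1, 0, 0, 16], [0, 1, 0, -3], [0, 0, 1, 6]].

Note the characteristic polynomial does not split into linear factors over ℚ, so A has no Jordan form over ℚ; the rational canonical form exists over any field.

R = [[0, 0, 0, 12], [1, 0, 0, 16], [0, 1, 0, -3], [0, 0, 1, 6]]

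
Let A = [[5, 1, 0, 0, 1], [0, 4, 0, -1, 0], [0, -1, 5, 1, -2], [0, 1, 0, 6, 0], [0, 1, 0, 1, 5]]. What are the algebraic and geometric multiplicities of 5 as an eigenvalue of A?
The characteristic polynomial is (x - 5)^5, so the factor x - 5 appears with exponent 5: the algebraic multiplicity is 5.

rank(A - 5I) = 2, so the eigenspace has dimension 5 - 2 = 3: the geometric multiplicity is 3.

Since 3 < 5, A is not diagonalizable.

algebraic multiplicity 5, geometric multiplicity 3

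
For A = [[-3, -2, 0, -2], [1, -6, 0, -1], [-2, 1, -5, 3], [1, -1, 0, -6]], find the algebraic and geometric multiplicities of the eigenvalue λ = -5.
The characteristic polynomial is (x + 5)^4, so the factor x + 5 appears with exponent 4: the algebraic multiplicity is 4.

rank(A + 5I) = 2, so the eigenspace has dimension 4 - 2 = 2: the geometric multiplicity is 2.

Since 2 < 4, A is not diagonalizable.

algebraic multiplicity 4, geometric multiplicity 2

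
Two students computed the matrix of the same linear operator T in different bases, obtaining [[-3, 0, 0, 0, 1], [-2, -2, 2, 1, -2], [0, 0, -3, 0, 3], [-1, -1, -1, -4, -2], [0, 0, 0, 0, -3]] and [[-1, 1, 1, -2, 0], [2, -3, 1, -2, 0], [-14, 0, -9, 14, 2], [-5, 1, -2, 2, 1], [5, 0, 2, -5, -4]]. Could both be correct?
Yes.

Two matrices over a field are similar if and only if they have the same invariant factors.

Both A and B have characteristic polynomial (x + 3)^5 and minimal polynomial (x + 3)^3. Computing further, both have invariant factors (x + 3)^2, (x + 3)^3. Hence A and B are similar.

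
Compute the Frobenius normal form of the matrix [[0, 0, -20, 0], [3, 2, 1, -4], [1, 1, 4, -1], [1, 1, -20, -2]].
The invariant factors of A (the non-unit diagonal entries of the Smith normal form of xI - A over ℚ[x]) are (x - 4)(x^3 - x - 5), each dividing the next. The characteristic polynomial is their product, (x - 4)(x^3 - x - 5).

The rational canonical form is the block-diagonal matrix of companion matrices C(f_i):
R = [[0, 0, 0, -20], [1, 0, 0, 1], [0, 1, 0, 1], [0, 0, 1, 4]].

Note the characteristic polynomial does not split into linear factors over ℚ, so A has no Jordan form over ℚ; the rational canonical form exists over any field.

R = [[0, 0, 0, -20], [1, 0, 0, 1], [0, 1, 0, 1], [0, 0, 1, 4]]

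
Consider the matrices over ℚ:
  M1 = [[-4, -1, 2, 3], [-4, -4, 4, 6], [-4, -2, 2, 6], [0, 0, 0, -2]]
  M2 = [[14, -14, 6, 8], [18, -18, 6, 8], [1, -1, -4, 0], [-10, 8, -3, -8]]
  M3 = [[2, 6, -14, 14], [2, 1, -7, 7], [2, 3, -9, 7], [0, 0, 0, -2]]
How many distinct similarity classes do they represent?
Characteristic polynomials: χ_{M1} = (x + 2)^4, χ_{M2} = (x + 4)^4, χ_{M3} = (x + 2)^4.

{M1, M3}: invariant factors x + 2, x + 2, (x + 2)^2.

{M2}: invariant factors x + 4, (x + 4)^3.

Matrices are similar if and only if their invariant-factor lists agree; the partition into similarity classes is {M1, M3}, {M2}.

2 classes: {M1, M3}, {M2}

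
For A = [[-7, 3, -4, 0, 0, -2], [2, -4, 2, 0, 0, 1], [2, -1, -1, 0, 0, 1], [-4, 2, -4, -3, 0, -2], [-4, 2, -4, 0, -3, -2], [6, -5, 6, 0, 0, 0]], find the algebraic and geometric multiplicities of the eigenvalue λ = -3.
The characteristic polynomial is (x + 3)^6, so the factor x + 3 appears with exponent 6: the algebraic multiplicity is 6.

rank(A + 3I) = 2, so the eigenspace has dimension 6 - 2 = 4: the geometric multiplicity is 4.

Since 4 < 6, A is not diagonalizable.

algebraic multiplicity 6, geometric multiplicity 4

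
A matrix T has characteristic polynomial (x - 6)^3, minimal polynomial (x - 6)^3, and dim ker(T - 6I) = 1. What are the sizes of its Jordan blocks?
λ = 6: algebraic multiplicity 3 (exponent in χ_T), largest block size 3 (exponent in m_T), 1 block (geometric multiplicity). This forces block sizes [3].

Jordan blocks: (6, 3)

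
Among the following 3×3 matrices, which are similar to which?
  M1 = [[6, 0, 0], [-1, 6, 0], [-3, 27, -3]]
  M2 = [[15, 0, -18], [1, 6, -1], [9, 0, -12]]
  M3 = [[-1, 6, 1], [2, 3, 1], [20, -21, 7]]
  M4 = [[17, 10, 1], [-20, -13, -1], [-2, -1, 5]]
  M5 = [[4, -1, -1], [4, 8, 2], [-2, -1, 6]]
Characteristic polynomials: χ_{M1} = (x - 6)^2(x + 3), χ_{M2} = (x - 6)^2(x + 3), χ_{M3} = (x - 6)^2(x + 3), χ_{M4} = (x - 6)^2(x + 3), χ_{M5} = (x - 6)^3.

{M1, M2, M3, M4}: invariant factors (x - 6)^2(x + 3).

{M5}: invariant factors (x - 6)^3.

Matrices are similar if and only if their invariant-factor lists agree; the partition into similarity classes is {M1, M2, M3, M4}, {M5}.

2 classes: {M1, M2, M3, M4}, {M5}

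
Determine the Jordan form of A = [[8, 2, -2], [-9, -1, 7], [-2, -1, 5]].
J = [[4, 1, 0], [0, 4, 1], [0, 0, 4]]

The characteristic polynomial is det(xI - A) = (x - 4)^3, so the eigenvalues are 4 (algebraic multiplicity 3).

For λ = 4: rank(A - 4I) = 2, rank((A - 4I)^2) = 1, rank((A - 4I)^3) = 0. The eigenspace has dimension 3 - 2 = 1, so there is 1 Jordan block; the rank sequence gives block sizes [3].

Assembling the blocks gives the Jordan form J above.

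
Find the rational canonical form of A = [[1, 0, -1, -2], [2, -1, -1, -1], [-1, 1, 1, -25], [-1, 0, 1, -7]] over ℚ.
The invariant factors of A (the non-unit diagonal entries of the Smith normal form of xI - A over ℚ[x]) are (x^2 + 3x + 3)^2, each dividing the next. The characteristic polynomial is their product, (x^2 + 3x + 3)^2.

The rational canonical form is the block-diagonal matrix of companion matrices C(f_i):
R = [[0, 0, 0, -9], [1, 0, 0, -18], [0, 1, 0, -15], [0, 0, 1, -6]].

Note the characteristic polynomial does not split into linear factors over ℚ, so A has no Jordan form over ℚ; the rational canonical form exists over any field.

R = [[0, 0, 0, -9], [1, 0, 0, -18], [0, 1, 0, -15], [0, 0, 1, -6]]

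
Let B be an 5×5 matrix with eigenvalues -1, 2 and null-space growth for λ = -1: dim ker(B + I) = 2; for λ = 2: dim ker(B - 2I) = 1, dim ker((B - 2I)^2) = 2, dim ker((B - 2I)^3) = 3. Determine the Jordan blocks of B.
λ = -1: successive nullity increments [2] count blocks of size ≥ k; block sizes are [1, 1].
λ = 2: successive nullity increments [1, 1, 1] count blocks of size ≥ k; block sizes are [3].

Jordan blocks: (-1, 1), (-1, 1), (2, 3)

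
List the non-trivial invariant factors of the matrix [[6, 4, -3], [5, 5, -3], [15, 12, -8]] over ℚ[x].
x - 1, (x - 1)^2

The Jordan structure of A has elementary divisors (x - 1)^2, (x - 1). Arranging the block sizes at each eigenvalue in decreasing order and taking row products gives the invariant factors.

Invariant factors (smallest first, each dividing the next): x - 1, (x - 1)^2.

Check: the last factor (x - 1)^2 is the minimal polynomial, and the product (x - 1)^3 is the characteristic polynomial.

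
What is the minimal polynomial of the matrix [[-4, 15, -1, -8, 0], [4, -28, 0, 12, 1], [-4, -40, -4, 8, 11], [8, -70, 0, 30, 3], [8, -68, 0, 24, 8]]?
The characteristic polynomial factors as (x - 6)^2(x + 2)(x + 4)^2. The minimal polynomial is ∏(x - λ)^{k_λ} where k_λ is the size of the largest Jordan block at λ.

For λ = -4: rank(A + 4I) = 4, and the largest Jordan block has size 2 (the smallest k with rank((A + 4I)^k) = rank((A + 4I)^(k+1))).
For λ = -2: rank(A + 2I) = 4, and the largest Jordan block has size 1 (the smallest k with rank((A + 2I)^k) = rank((A + 2I)^(k+1))).
For λ = 6: rank(A - 6I) = 4, and the largest Jordan block has size 2 (the smallest k with rank((A - 6I)^k) = rank((A - 6I)^(k+1))).

So m_A(x) = (x - 6)^2(x + 2)(x + 4)^2.

m_A(x) = (x - 6)^2(x + 2)(x + 4)^2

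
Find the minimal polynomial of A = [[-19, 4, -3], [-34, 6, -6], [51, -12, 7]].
The characteristic polynomial factors as (x + 2)^3. The minimal polynomial is ∏(x - λ)^{k_λ} where k_λ is the size of the largest Jordan block at λ.

For λ = -2: rank(A + 2I) = 1, and the largest Jordan block has size 2 (the smallest k with rank((A + 2I)^k) = rank((A + 2I)^(k+1))).

So m_A(x) = (x + 2)^2.

m_A(x) = (x + 2)^2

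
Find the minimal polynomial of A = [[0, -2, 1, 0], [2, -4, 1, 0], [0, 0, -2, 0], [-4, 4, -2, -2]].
The characteristic polynomial factors as (x + 2)^4. The minimal polynomial is ∏(x - λ)^{k_λ} where k_λ is the size of the largest Jordan block at λ.

For λ = -2: rank(A + 2I) = 1, and the largest Jordan block has size 2 (the smallest k with rank((A + 2I)^k) = rank((A + 2I)^(k+1))).

So m_A(x) = (x + 2)^2.

m_A(x) = (x + 2)^2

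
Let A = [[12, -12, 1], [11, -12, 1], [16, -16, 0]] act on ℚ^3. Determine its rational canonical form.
R = [[0, 0, 16], [1, 0, 12], [0, 1, 0]]

The invariant factors of A (the non-unit diagonal entries of the Smith normal form of xI - A over ℚ[x]) are (x - 4)(x + 2)^2, each dividing the next. The characteristic polynomial is their product, (x - 4)(x + 2)^2.

The rational canonical form is the block-diagonal matrix of companion matrices C(f_i):
R = [[0, 0, 16], [1, 0, 12], [0, 1, 0]].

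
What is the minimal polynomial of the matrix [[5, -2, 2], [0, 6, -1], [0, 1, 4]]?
The characteristic polynomial factors as (x - 5)^3. The minimal polynomial is ∏(x - λ)^{k_λ} where k_λ is the size of the largest Jordan block at λ.

For λ = 5: rank(A - 5I) = 1, and the largest Jordan block has size 2 (the smallest k with rank((A - 5I)^k) = rank((A - 5I)^(k+1))).

So m_A(x) = (x - 5)^2.

m_A(x) = (x - 5)^2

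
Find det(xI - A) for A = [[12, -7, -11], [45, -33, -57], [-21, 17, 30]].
xI - A = [[x - 12, 7, 11], [-45, x + 33, 57], [21, -17, x - 30]].

Expanding det(xI - A) along the first row:
det(xI - A) = + (x - 12)·det([[x + 33, 57], [-17, x - 30]]) - (7)·det([[-45, 57], [21, x - 30]]) + (11)·det([[-45, x + 33], [21, -17]]).

Evaluating gives χ_A(x) = x^3 - 9x^2 + 27x - 27 = (x - 3)^3.

χ_A(x) = (x - 3)^3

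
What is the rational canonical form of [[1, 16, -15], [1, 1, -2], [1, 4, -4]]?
R = [[0, 0, -9], [1, 0, 0], [0, 1, -2]]

The invariant factors of A (the non-unit diagonal entries of the Smith normal form of xI - A over ℚ[x]) are (x + 3)(x^2 - x + 3), each dividing the next. The characteristic polynomial is their product, (x + 3)(x^2 - x + 3).

The rational canonical form is the block-diagonal matrix of companion matrices C(f_i):
R = [[0, 0, -9], [1, 0, 0], [0, 1, -2]].

Note the characteristic polynomial does not split into linear factors over ℚ, so A has no Jordan form over ℚ; the rational canonical form exists over any field.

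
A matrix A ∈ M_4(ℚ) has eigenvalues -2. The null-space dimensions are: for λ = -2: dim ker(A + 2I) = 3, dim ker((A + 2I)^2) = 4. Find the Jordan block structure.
Jordan blocks: (-2, 2), (-2, 1), (-2, 1)

λ = -2: successive nullity increments [3, 1] count blocks of size ≥ k; block sizes are [2, 1, 1].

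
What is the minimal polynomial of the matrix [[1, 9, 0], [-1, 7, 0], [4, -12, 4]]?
m_A(x) = (x - 4)^2

The characteristic polynomial factors as (x - 4)^3. The minimal polynomial is ∏(x - λ)^{k_λ} where k_λ is the size of the largest Jordan block at λ.

For λ = 4: rank(A - 4I) = 1, and the largest Jordan block has size 2 (the smallest k with rank((A - 4I)^k) = rank((A - 4I)^(k+1))).

So m_A(x) = (x - 4)^2.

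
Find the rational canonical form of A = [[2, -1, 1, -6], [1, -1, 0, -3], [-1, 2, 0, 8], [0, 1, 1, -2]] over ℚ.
R = [[0, 0, 0, 2], [1, 0, 0, -7], [0, 1, 0, 7], [0, 0, 1, -1]]

The invariant factors of A (the non-unit diagonal entries of the Smith normal form of xI - A over ℚ[x]) are (x - 1)^2(x^2 + 3x - 2), each dividing the next. The characteristic polynomial is their product, (x - 1)^2(x^2 + 3x - 2).

The rational canonical form is the block-diagonal matrix of companion matrices C(f_i):
R = [[0, 0, 0, 2], [1, 0, 0, -7], [0, 1, 0, 7], [0, 0, 1, -1]].

Note the characteristic polynomial does not split into linear factors over ℚ, so A has no Jordan form over ℚ; the rational canonical form exists over any field.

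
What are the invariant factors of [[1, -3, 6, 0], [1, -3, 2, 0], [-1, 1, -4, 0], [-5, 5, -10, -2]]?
The Jordan structure of A has elementary divisors (x + 2)^2, (x + 2), (x + 2). Arranging the block sizes at each eigenvalue in decreasing order and taking row products gives the invariant factors.

Invariant factors (smallest first, each dividing the next): x + 2, x + 2, (x + 2)^2.

Check: the last factor (x + 2)^2 is the minimal polynomial, and the product (x + 2)^4 is the characteristic polynomial.

x + 2, x + 2, (x + 2)^2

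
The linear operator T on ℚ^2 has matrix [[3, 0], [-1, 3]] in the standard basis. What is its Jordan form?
J = [[3, 1], [0, 3]]

The characteristic polynomial is det(xI - A) = (x - 3)^2, so the eigenvalues are 3 (algebraic multiplicity 2).

For λ = 3: rank(A - 3I) = 1, rank((A - 3I)^2) = 0. The eigenspace has dimension 2 - 1 = 1, so there is 1 Jordan block; the rank sequence gives block sizes [2].

Assembling the blocks gives the Jordan form J above.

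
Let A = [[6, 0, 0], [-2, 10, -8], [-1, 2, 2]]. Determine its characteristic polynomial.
χ_A(x) = (x - 6)^3

xI - A = [[x - 6, 0, 0], [2, x - 10, 8], [1, -2, x - 2]].

Expanding det(xI - A) along the first row:
det(xI - A) = + (x - 6)·det([[x - 10, 8], [-2, x - 2]]) - (0)·det([[2, 8], [1, x - 2]]) + (0)·det([[2, x - 10], [1, -2]]).

Evaluating gives χ_A(x) = x^3 - 18x^2 + 108x - 216 = (x - 6)^3.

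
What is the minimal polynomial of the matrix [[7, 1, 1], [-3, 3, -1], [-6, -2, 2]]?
The characteristic polynomial factors as (x - 4)^3. The minimal polynomial is ∏(x - λ)^{k_λ} where k_λ is the size of the largest Jordan block at λ.

For λ = 4: rank(A - 4I) = 1, and the largest Jordan block has size 2 (the smallest k with rank((A - 4I)^k) = rank((A - 4I)^(k+1))).

So m_A(x) = (x - 4)^2.

m_A(x) = (x - 4)^2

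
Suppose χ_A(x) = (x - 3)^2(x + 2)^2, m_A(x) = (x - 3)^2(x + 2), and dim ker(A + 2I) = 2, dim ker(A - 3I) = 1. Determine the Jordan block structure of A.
Jordan blocks: (-2, 1), (-2, 1), (3, 2)

λ = -2: algebraic multiplicity 2 (exponent in χ_A), largest block size 1 (exponent in m_A), 2 blocks (geometric multiplicity). These force block sizes [1, 1].
λ = 3: algebraic multiplicity 2 (exponent in χ_A), largest block size 2 (exponent in m_A), 1 block (geometric multiplicity). This forces block sizes [2].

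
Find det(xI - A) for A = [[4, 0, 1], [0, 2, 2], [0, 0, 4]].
χ_A(x) = (x - 4)^2(x - 2)

xI - A = [[x - 4, 0, -1], [0, x - 2, -2], [0, 0, x - 4]].

Expanding det(xI - A) along the first row:
det(xI - A) = + (x - 4)·det([[x - 2, -2], [0, x - 4]]) - (0)·det([[0, -2], [0, x - 4]]) + (-1)·det([[0, x - 2], [0, 0]]).

Evaluating gives χ_A(x) = x^3 - 10x^2 + 32x - 32 = (x - 4)^2(x - 2).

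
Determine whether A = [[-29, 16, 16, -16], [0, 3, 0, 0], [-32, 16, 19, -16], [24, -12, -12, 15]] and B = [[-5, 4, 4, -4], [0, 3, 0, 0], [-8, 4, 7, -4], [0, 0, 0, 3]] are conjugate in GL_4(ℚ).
Yes.

Two matrices over a field are similar if and only if they have the same invariant factors.

Both A and B have characteristic polynomial (x - 3)^3(x + 1) and minimal polynomial (x - 3)(x + 1). Computing further, both have invariant factors x - 3, x - 3, (x - 3)(x + 1). Hence A and B are similar.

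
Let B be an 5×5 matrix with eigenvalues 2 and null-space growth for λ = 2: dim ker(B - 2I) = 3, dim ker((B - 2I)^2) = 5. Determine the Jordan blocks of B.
Jordan blocks: (2, 2), (2, 2), (2, 1)

λ = 2: successive nullity increments [3, 2] count blocks of size ≥ k; block sizes are [2, 2, 1].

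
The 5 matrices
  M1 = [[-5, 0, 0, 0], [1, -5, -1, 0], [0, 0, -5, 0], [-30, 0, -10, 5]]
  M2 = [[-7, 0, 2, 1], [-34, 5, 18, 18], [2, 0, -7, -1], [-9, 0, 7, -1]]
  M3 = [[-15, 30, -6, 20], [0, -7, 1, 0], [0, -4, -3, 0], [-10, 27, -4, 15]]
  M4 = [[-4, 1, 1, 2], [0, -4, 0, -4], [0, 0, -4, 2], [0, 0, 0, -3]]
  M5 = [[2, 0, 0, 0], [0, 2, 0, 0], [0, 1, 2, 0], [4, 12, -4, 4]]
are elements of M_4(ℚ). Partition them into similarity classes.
Characteristic polynomials: χ_{M1} = (x - 5)(x + 5)^3, χ_{M2} = (x - 5)(x + 5)^3, χ_{M3} = (x - 5)(x + 5)^3, χ_{M4} = (x + 3)(x + 4)^3, χ_{M5} = (x - 4)(x - 2)^3.

{M1}: invariant factors x + 5, (x - 5)(x + 5)^2.

{M2, M3}: invariant factors (x - 5)(x + 5)^3.

{M4}: invariant factors x + 4, (x + 3)(x + 4)^2.

{M5}: invariant factors x - 2, (x - 4)(x - 2)^2.

Matrices are similar if and only if their invariant-factor lists agree; the partition into similarity classes is {M1}, {M2, M3}, {M4}, {M5}.

4 classes: {M1}, {M2, M3}, {M4}, {M5}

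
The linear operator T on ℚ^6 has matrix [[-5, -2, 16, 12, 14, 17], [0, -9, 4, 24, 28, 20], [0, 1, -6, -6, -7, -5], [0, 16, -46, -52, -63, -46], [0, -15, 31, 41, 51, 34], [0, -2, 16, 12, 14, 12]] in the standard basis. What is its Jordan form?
J = [[-5, 0, 0, 0, 0, 0], [0, -5, 0, 0, 0, 0], [0, 0, -5, 0, 0, 0], [0, 0, 0, 2, 1, 0], [0, 0, 0, 0, 2, 1], [0, 0, 0, 0, 0, 2]]

The characteristic polynomial is det(xI - A) = (x - 2)^3(x + 5)^3, so the eigenvalues are -5 (algebraic multiplicity 3), 2 (algebraic multiplicity 3).

For λ = -5: rank(A + 5I) = 3. The eigenspace has dimension 6 - 3 = 3, so there are 3 Jordan blocks; the rank sequence gives block sizes [1, 1, 1].

For λ = 2: rank(A - 2I) = 5, rank((A - 2I)^2) = 4, rank((A - 2I)^3) = 3. The eigenspace has dimension 6 - 5 = 1, so there is 1 Jordan block; the rank sequence gives block sizes [3].

Assembling the blocks gives the Jordan form J above.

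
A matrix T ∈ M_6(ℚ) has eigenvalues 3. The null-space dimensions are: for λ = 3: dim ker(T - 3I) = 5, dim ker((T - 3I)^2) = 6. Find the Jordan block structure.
Jordan blocks: (3, 2), (3, 1), (3, 1), (3, 1), (3, 1)

λ = 3: successive nullity increments [5, 1] count blocks of size ≥ k; block sizes are [2, 1, 1, 1, 1].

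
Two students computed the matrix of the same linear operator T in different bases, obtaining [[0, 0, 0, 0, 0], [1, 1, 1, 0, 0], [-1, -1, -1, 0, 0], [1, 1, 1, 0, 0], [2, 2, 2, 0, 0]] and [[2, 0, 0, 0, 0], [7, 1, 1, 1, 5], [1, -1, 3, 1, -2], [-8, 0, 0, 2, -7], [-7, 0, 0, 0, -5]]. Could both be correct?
trace(A) = 0 but trace(B) = 3. The trace is a similarity invariant, so A and B are not similar.

No.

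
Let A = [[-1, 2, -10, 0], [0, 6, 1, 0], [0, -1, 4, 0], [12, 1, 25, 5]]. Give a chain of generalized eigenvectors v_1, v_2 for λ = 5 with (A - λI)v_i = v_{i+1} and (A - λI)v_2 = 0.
v_1 = [[-2, 0, 1, 0]]^T, v_2 = [[2, 1, -1, 1]]^T

We seek v_1 ∈ ker((A - 5I)^2) \ ker(A - 5I), then set v_{i+1} = (A - 5I) v_i.

One such chain is v_1 = [[-2, 0, 1, 0]]^T, v_2 = [[2, 1, -1, 1]]^T. Check: (A - 5I) v_2 = [[0, 0, 0, 0]]^T = 0.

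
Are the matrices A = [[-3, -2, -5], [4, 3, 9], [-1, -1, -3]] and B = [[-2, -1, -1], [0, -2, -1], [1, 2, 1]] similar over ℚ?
Two matrices over a field are similar if and only if they have the same invariant factors.

Both A and B have characteristic polynomial (x + 1)^3 and minimal polynomial (x + 1)^3. Computing further, both have invariant factors (x + 1)^3. Hence A and B are similar.

Yes.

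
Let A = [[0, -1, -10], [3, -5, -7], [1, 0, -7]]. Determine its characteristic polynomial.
χ_A(x) = (x + 4)^3

xI - A = [[x, 1, 10], [-3, x + 5, 7], [-1, 0, x + 7]].

Expanding det(xI - A) along the first row:
det(xI - A) = + (x)·det([[x + 5, 7], [0, x + 7]]) - (1)·det([[-3, 7], [-1, x + 7]]) + (10)·det([[-3, x + 5], [-1, 0]]).

Evaluating gives χ_A(x) = x^3 + 12x^2 + 48x + 64 = (x + 4)^3.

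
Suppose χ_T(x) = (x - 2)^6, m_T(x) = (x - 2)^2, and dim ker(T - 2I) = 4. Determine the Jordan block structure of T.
Jordan blocks: (2, 2), (2, 2), (2, 1), (2, 1)

λ = 2: algebraic multiplicity 6 (exponent in χ_T), largest block size 2 (exponent in m_T), 4 blocks (geometric multiplicity). These force block sizes [2, 2, 1, 1].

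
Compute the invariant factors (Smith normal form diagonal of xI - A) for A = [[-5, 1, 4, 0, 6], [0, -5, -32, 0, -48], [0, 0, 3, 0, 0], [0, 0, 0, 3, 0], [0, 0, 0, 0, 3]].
x - 3, x - 3, (x - 3)(x + 5)^2

The Jordan structure of A has elementary divisors (x + 5)^2, (x - 3), (x - 3), (x - 3). Arranging the block sizes at each eigenvalue in decreasing order and taking row products gives the invariant factors.

Invariant factors (smallest first, each dividing the next): x - 3, x - 3, (x - 3)(x + 5)^2.

Check: the last factor (x - 3)(x + 5)^2 is the minimal polynomial, and the product (x - 3)^3(x + 5)^2 is the characteristic polynomial.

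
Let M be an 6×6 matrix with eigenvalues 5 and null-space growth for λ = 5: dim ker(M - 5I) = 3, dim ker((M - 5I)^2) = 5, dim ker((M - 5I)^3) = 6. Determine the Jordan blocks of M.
Jordan blocks: (5, 3), (5, 2), (5, 1)

λ = 5: successive nullity increments [3, 2, 1] count blocks of size ≥ k; block sizes are [3, 2, 1].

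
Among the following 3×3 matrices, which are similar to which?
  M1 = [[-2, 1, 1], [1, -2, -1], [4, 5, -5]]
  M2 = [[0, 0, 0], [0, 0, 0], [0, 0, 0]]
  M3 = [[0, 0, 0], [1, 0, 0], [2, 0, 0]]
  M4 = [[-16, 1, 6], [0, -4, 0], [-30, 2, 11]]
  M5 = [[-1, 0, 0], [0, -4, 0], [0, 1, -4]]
Characteristic polynomials: χ_{M1} = (x + 1)(x + 4)^2, χ_{M2} = x^3, χ_{M3} = x^3, χ_{M4} = (x + 1)(x + 4)^2, χ_{M5} = (x + 1)(x + 4)^2.

{M1, M4, M5}: invariant factors (x + 1)(x + 4)^2.

{M2}: invariant factors x, x, x.

{M3}: invariant factors x, x^2.

Matrices are similar if and only if their invariant-factor lists agree; the partition into similarity classes is {M1, M4, M5}, {M2}, {M3}.

3 classes: {M1, M4, M5}, {M2}, {M3}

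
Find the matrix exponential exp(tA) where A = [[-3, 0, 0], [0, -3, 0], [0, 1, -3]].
A has Jordan form J = [[-3, 1, 0], [0, -3, 0], [0, 0, -3]] with A = PJP^{-1}, so e^{tA} = P e^{tJ} P^{-1}.

For a Jordan block J_k(λ), e^{tJ_k(λ)} = e^{λt} · (I + tN + t^2 N^2/2! + ... + t^{k-1} N^{k-1}/(k-1)!) where N is the nilpotent superdiagonal part.

Assembling the blocks and conjugating back gives the entries of e^{tA} as shown above.

e^{tA} = [[e^{-3*t}, 0, 0], [0, e^{-3*t}, 0], [0, t*e^{-3*t}, e^{-3*t}]]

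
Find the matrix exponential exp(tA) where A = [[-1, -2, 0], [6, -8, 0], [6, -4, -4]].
e^{tA} = [[(4*e^{t} - 3)*e^{-5*t}, 2*(1 - e^{t})*e^{-5*t}, 0], [(6*e^{t} - 6)*e^{-5*t}, (4 - 3*e^{t})*e^{-5*t}, 0], [(6*e^{t} - 6)*e^{-5*t}, 4*(1 - e^{t})*e^{-5*t}, e^{-4*t}]]

A has Jordan form J = [[-5, 0, 0], [0, -4, 0], [0, 0, -4]] with A = PJP^{-1}, so e^{tA} = P e^{tJ} P^{-1}.

For a Jordan block J_k(λ), e^{tJ_k(λ)} = e^{λt} · (I + tN + t^2 N^2/2! + ... + t^{k-1} N^{k-1}/(k-1)!) where N is the nilpotent superdiagonal part.

Assembling the blocks and conjugating back gives the entries of e^{tA} as shown above.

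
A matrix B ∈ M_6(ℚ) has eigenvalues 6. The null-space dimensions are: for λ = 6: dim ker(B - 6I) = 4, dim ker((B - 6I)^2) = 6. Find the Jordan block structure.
λ = 6: successive nullity increments [4, 2] count blocks of size ≥ k; block sizes are [2, 2, 1, 1].

Jordan blocks: (6, 2), (6, 2), (6, 1), (6, 1)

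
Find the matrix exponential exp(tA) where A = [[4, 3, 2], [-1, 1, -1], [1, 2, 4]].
A has Jordan form J = [[3, 1, 0], [0, 3, 1], [0, 0, 3]] with A = PJP^{-1}, so e^{tA} = P e^{tJ} P^{-1}.

For a Jordan block J_k(λ), e^{tJ_k(λ)} = e^{λt} · (I + tN + t^2 N^2/2! + ... + t^{k-1} N^{k-1}/(k-1)!) where N is the nilpotent superdiagonal part.

Assembling the blocks and conjugating back gives the entries of e^{tA} as shown above.

e^{tA} = [[(t + 1)*e^{3*t}, t*(t + 6)*e^{3*t}/2, t*(t + 4)*e^{3*t}/2], [-t*e^{3*t}, (-t^2 - 4*t + 2)*e^{3*t}/2, t*(-t - 2)*e^{3*t}/2], [t*e^{3*t}, t*(t + 4)*e^{3*t}/2, (t^2/2 + t + 1)*e^{3*t}]]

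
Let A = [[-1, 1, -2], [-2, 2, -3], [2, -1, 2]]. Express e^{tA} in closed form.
A has Jordan form J = [[1, 1, 0], [0, 1, 1], [0, 0, 1]] with A = PJP^{-1}, so e^{tA} = P e^{tJ} P^{-1}.

For a Jordan block J_k(λ), e^{tJ_k(λ)} = e^{λt} · (I + tN + t^2 N^2/2! + ... + t^{k-1} N^{k-1}/(k-1)!) where N is the nilpotent superdiagonal part.

Assembling the blocks and conjugating back gives the entries of e^{tA} as shown above.

e^{tA} = [[(-t^2 - 2*t + 1)*e^{t}, t*(t + 2)*e^{t}/2, t*(-t - 4)*e^{t}/2], [2*t*(-t - 1)*e^{t}, (t^2 + t + 1)*e^{t}, t*(-t - 3)*e^{t}], [2*t*e^{t}, -t*e^{t}, (t + 1)*e^{t}]]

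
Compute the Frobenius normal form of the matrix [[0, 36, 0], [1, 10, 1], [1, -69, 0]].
The invariant factors of A (the non-unit diagonal entries of the Smith normal form of xI - A over ℚ[x]) are (x - 4)(x - 3)^2, each dividing the next. The characteristic polynomial is their product, (x - 4)(x - 3)^2.

The rational canonical form is the block-diagonal matrix of companion matrices C(f_i):
R = [[0, 0, 36], [1, 0, -33], [0, 1, 10]].

R = [[0, 0, 36], [1, 0, -33], [0, 1, 10]]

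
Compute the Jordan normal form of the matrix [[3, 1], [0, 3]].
J = [[3, 1], [0, 3]]

The characteristic polynomial is det(xI - A) = (x - 3)^2, so the eigenvalues are 3 (algebraic multiplicity 2).

For λ = 3: rank(A - 3I) = 1, rank((A - 3I)^2) = 0. The eigenspace has dimension 2 - 1 = 1, so there is 1 Jordan block; the rank sequence gives block sizes [2].

Assembling the blocks gives the Jordan form J above.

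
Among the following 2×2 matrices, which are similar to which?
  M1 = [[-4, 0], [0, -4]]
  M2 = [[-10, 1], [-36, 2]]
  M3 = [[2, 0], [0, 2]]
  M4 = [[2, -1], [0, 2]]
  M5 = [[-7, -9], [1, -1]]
Characteristic polynomials: χ_{M1} = (x + 4)^2, χ_{M2} = (x + 4)^2, χ_{M3} = (x - 2)^2, χ_{M4} = (x - 2)^2, χ_{M5} = (x + 4)^2.

{M1}: invariant factors x + 4, x + 4.

{M2, M5}: invariant factors (x + 4)^2.

{M3}: invariant factors x - 2, x - 2.

{M4}: invariant factors (x - 2)^2.

Matrices are similar if and only if their invariant-factor lists agree; the partition into similarity classes is {M1}, {M2, M5}, {M3}, {M4}.

4 classes: {M1}, {M2, M5}, {M3}, {M4}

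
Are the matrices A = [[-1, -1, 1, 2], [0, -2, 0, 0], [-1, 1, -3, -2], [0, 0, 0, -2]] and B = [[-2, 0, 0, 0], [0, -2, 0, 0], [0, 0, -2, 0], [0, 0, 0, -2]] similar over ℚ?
No.

Both have characteristic polynomial (x + 2)^4, but the minimal polynomial of A is (x + 2)^2 while the minimal polynomial of B is x + 2. The minimal polynomial is a similarity invariant, so A and B are not similar.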